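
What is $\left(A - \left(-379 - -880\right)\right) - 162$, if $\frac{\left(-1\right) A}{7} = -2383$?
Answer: $16018$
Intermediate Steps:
$A = 16681$ ($A = \left(-7\right) \left(-2383\right) = 16681$)
$\left(A - \left(-379 - -880\right)\right) - 162 = \left(16681 - \left(-379 - -880\right)\right) - 162 = \left(16681 - \left(-379 + 880\right)\right) - 162 = \left(16681 - 501\right) - 162 = 16180 - 162 = 16018$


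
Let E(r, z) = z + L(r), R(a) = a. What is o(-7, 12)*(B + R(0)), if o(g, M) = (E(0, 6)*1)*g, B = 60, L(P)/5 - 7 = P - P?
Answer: -17220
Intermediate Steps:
L(P) = 35 (L(P) = 35 + 5*(P - P) = 35 + 5*0 = 35 + 0 = 35)
E(r, z) = 35 + z (E(r, z) = z + 35 = 35 + z)
o(g, M) = 41*g (o(g, M) = ((35 + 6)*1)*g = (41*1)*g = 41*g)
o(-7, 12)*(B + R(0)) = (41*(-7))*(60 + 0) = -287*60 = -17220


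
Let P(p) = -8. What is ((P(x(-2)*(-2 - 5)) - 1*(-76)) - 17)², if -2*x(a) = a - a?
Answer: 2601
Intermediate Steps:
x(a) = 0 (x(a) = -(a - a)/2 = -½*0 = 0)
((P(x(-2)*(-2 - 5)) - 1*(-76)) - 17)² = ((-8 - 1*(-76)) - 17)² = ((-8 + 76) - 17)² = (68 - 17)² = 51² = 2601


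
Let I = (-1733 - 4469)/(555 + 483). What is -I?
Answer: 3101/519 ≈ 5.9750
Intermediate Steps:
I = -3101/519 (I = -6202/1038 = -6202*1/1038 = -3101/519 ≈ -5.9750)
-I = -1*(-3101/519) = 3101/519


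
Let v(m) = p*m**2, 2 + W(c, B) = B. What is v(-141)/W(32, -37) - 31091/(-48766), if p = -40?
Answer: 12927295463/633958 ≈ 20391.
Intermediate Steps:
W(c, B) = -2 + B
v(m) = -40*m**2
v(-141)/W(32, -37) - 31091/(-48766) = (-40*(-141)**2)/(-2 - 37) - 31091/(-48766) = -40*19881/(-39) - 31091*(-1/48766) = -795240*(-1/39) + 31091/48766 = 265080/13 + 31091/48766 = 12927295463/633958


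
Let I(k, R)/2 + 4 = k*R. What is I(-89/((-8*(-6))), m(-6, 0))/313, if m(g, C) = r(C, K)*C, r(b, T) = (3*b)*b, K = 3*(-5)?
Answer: -8/313 ≈ -0.025559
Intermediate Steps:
K = -15
r(b, T) = 3*b**2
m(g, C) = 3*C**3 (m(g, C) = (3*C**2)*C = 3*C**3)
I(k, R) = -8 + 2*R*k (I(k, R) = -8 + 2*(k*R) = -8 + 2*(R*k) = -8 + 2*R*k)
I(-89/((-8*(-6))), m(-6, 0))/313 = (-8 + 2*(3*0**3)*(-89/((-8*(-6)))))/313 = (-8 + 2*(3*0)*(-89/48))*(1/313) = (-8 + 2*0*(-89*1/48))*(1/313) = (-8 + 2*0*(-89/48))*(1/313) = (-8 + 0)*(1/313) = -8*1/313 = -8/313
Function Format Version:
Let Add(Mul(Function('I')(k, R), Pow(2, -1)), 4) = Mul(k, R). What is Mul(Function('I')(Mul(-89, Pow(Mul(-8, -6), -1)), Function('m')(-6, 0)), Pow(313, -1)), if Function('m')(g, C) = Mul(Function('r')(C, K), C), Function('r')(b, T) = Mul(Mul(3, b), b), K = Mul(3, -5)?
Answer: Rational(-8, 313) ≈ -0.025559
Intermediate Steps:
K = -15
Function('r')(b, T) = Mul(3, Pow(b, 2))
Function('m')(g, C) = Mul(3, Pow(C, 3)) (Function('m')(g, C) = Mul(Mul(3, Pow(C, 2)), C) = Mul(3, Pow(C, 3)))
Function('I')(k, R) = Add(-8, Mul(2, R, k)) (Function('I')(k, R) = Add(-8, Mul(2, Mul(k, R))) = Add(-8, Mul(2, Mul(R, k))) = Add(-8, Mul(2, R, k)))
Mul(Function('I')(Mul(-89, Pow(Mul(-8, -6), -1)), Function('m')(-6, 0)), Pow(313, -1)) = Mul(Add(-8, Mul(2, Mul(3, Pow(0, 3)), Mul(-89, Pow(Mul(-8, -6), -1)))), Pow(313, -1)) = Mul(Add(-8, Mul(2, Mul(3, 0), Mul(-89, Pow(48, -1)))), Rational(1, 313)) = Mul(Add(-8, Mul(2, 0, Mul(-89, Rational(1, 48)))), Rational(1, 313)) = Mul(Add(-8, Mul(2, 0, Rational(-89, 48))), Rational(1, 313)) = Mul(Add(-8, 0), Rational(1, 313)) = Mul(-8, Rational(1, 313)) = Rational(-8, 313)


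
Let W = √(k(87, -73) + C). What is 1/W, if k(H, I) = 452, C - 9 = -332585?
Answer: -I*√83031/166062 ≈ -0.0017352*I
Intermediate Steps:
C = -332576 (C = 9 - 332585 = -332576)
W = 2*I*√83031 (W = √(452 - 332576) = √(-332124) = 2*I*√83031 ≈ 576.3*I)
1/W = 1/(2*I*√83031) = -I*√83031/166062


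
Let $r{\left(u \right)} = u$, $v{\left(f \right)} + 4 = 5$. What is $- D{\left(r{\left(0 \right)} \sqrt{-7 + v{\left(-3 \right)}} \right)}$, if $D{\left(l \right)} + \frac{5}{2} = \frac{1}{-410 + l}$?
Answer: $\frac{513}{205} \approx 2.5024$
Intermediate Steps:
$v{\left(f \right)} = 1$ ($v{\left(f \right)} = -4 + 5 = 1$)
$D{\left(l \right)} = - \frac{5}{2} + \frac{1}{-410 + l}$
$- D{\left(r{\left(0 \right)} \sqrt{-7 + v{\left(-3 \right)}} \right)} = - \frac{2052 - 5 \cdot 0 \sqrt{-7 + 1}}{2 \left(-410 + 0 \sqrt{-7 + 1}\right)} = - \frac{2052 - 5 \cdot 0 \sqrt{-6}}{2 \left(-410 + 0 \sqrt{-6}\right)} = - \frac{2052 - 5 \cdot 0 i \sqrt{6}}{2 \left(-410 + 0 i \sqrt{6}\right)} = - \frac{2052 - 0}{2 \left(-410 + 0\right)} = - \frac{2052 + 0}{2 \left(-410\right)} = - \frac{\left(-1\right) 2052}{2 \cdot 410} = \left(-1\right) \left(- \frac{513}{205}\right) = \frac{513}{205}$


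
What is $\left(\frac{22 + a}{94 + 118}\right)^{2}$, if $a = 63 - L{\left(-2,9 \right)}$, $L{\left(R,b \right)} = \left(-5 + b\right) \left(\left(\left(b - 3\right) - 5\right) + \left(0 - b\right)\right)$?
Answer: $\frac{13689}{44944} \approx 0.30458$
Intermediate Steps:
$L{\left(R,b \right)} = 40 - 8 b$ ($L{\left(R,b \right)} = \left(-5 + b\right) \left(\left(\left(-3 + b\right) - 5\right) - b\right) = \left(-5 + b\right) \left(\left(-8 + b\right) - b\right) = \left(-5 + b\right) \left(-8\right) = 40 - 8 b$)
$a = 95$ ($a = 63 - \left(40 - 72\right) = 63 - -32 = 63 + 32 = 95$)
$\left(\frac{22 + a}{94 + 118}\right)^{2} = \left(\frac{22 + 95}{94 + 118}\right)^{2} = \left(\frac{117}{212}\right)^{2} = \frac{13689}{44944}$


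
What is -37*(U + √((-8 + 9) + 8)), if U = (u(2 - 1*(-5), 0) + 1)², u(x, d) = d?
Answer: -148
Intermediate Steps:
U = 1 (U = (0 + 1)² = 1² = 1)
-37*(U + √((-8 + 9) + 8)) = -37*(1 + √((-8 + 9) + 8)) = -37*(1 + √(1 + 8)) = -37*(1 + √9) = -37*(1 + 3) = -37*4 = -148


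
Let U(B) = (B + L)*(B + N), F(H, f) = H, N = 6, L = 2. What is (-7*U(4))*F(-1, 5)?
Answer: 420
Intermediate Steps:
U(B) = (2 + B)*(6 + B) (U(B) = (B + 2)*(B + 6) = (2 + B)*(6 + B))
(-7*U(4))*F(-1, 5) = -7*(12 + 4² + 8*4)*(-1) = -7*(12 + 16 + 32)*(-1) = -7*60*(-1) = -420*(-1) = 420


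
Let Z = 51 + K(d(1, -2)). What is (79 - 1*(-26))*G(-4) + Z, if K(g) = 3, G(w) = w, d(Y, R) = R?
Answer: -366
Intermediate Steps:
Z = 54 (Z = 51 + 3 = 54)
(79 - 1*(-26))*G(-4) + Z = (79 - 1*(-26))*(-4) + 54 = (79 + 26)*(-4) + 54 = 105*(-4) + 54 = -420 + 54 = -366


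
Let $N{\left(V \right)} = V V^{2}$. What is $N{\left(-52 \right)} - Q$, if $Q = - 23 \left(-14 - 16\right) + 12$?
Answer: $-141310$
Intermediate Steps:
$Q = 702$ ($Q = \left(-23\right) \left(-30\right) + 12 = 690 + 12 = 702$)
$N{\left(V \right)} = V^{3}$
$N{\left(-52 \right)} - Q = \left(-52\right)^{3} - 702 = -140608 - 702 = -141310$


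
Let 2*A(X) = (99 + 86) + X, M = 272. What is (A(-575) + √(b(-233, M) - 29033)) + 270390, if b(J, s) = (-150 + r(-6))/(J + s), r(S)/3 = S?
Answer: 270195 + I*√4907305/13 ≈ 2.702e+5 + 170.4*I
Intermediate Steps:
A(X) = 185/2 + X/2 (A(X) = ((99 + 86) + X)/2 = (185 + X)/2 = 185/2 + X/2)
r(S) = 3*S
b(J, s) = -168/(J + s) (b(J, s) = (-150 + 3*(-6))/(J + s) = (-150 - 18)/(J + s) = -168/(J + s))
(A(-575) + √(b(-233, M) - 29033)) + 270390 = ((185/2 + (½)*(-575)) + √(-168/(-233 + 272) - 29033)) + 270390 = ((185/2 - 575/2) + √(-168/39 - 29033)) + 270390 = (-195 + √(-168*1/39 - 29033)) + 270390 = (-195 + √(-56/13 - 29033)) + 270390 = (-195 + √(-377485/13)) + 270390 = (-195 + I*√4907305/13) + 270390 = 270195 + I*√4907305/13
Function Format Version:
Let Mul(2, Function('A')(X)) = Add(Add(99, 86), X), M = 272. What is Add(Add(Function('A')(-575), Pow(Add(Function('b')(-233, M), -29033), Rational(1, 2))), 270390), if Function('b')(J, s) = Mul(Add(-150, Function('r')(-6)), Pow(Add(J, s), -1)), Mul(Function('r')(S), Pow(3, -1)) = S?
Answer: Add(270195, Mul(Rational(1, 13), I, Pow(4907305, Rational(1, 2)))) ≈ Add(2.7020e+5, Mul(170.40, I))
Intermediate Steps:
Function('A')(X) = Add(Rational(185, 2), Mul(Rational(1, 2), X)) (Function('A')(X) = Mul(Rational(1, 2), Add(Add(99, 86), X)) = Mul(Rational(1, 2), Add(185, X)) = Add(Rational(185, 2), Mul(Rational(1, 2), X)))
Function('r')(S) = Mul(3, S)
Function('b')(J, s) = Mul(-168, Pow(Add(J, s), -1)) (Function('b')(J, s) = Mul(Add(-150, Mul(3, -6)), Pow(Add(J, s), -1)) = Mul(Add(-150, -18), Pow(Add(J, s), -1)) = Mul(-168, Pow(Add(J, s), -1)))
Add(Add(Function('A')(-575), Pow(Add(Function('b')(-233, M), -29033), Rational(1, 2))), 270390) = Add(Add(Add(Rational(185, 2), Mul(Rational(1, 2), -575)), Pow(Add(Mul(-168, Pow(Add(-233, 272), -1)), -29033), Rational(1, 2))), 270390) = Add(Add(Add(Rational(185, 2), Rational(-575, 2)), Pow(Add(Mul(-168, Pow(39, -1)), -29033), Rational(1, 2))), 270390) = Add(Add(-195, Pow(Add(Mul(-168, Rational(1, 39)), -29033), Rational(1, 2))), 270390) = Add(Add(-195, Pow(Add(Rational(-56, 13), -29033), Rational(1, 2))), 270390) = Add(Add(-195, Pow(Rational(-377485, 13), Rational(1, 2))), 270390) = Add(Add(-195, Mul(Rational(1, 13), I, Pow(4907305, Rational(1, 2)))), 270390) = Add(270195, Mul(Rational(1, 13), I, Pow(4907305, Rational(1, 2))))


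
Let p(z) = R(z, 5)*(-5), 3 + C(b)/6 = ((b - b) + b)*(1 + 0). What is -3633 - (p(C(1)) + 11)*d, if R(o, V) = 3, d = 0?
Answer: -3633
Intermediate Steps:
C(b) = -18 + 6*b (C(b) = -18 + 6*(((b - b) + b)*(1 + 0)) = -18 + 6*((0 + b)*1) = -18 + 6*(b*1) = -18 + 6*b)
p(z) = -15 (p(z) = 3*(-5) = -15)
-3633 - (p(C(1)) + 11)*d = -3633 - (-15 + 11)*0 = -3633 - (-4)*0 = -3633 - 1*0 = -3633 + 0 = -3633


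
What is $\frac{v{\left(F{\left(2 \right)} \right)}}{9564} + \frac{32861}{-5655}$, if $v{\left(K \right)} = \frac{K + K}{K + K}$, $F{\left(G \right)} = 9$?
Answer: $- \frac{34919661}{6009380} \approx -5.8109$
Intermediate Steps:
$v{\left(K \right)} = 1$ ($v{\left(K \right)} = \frac{2 K}{2 K} = 2 K \frac{1}{2 K} = 1$)
$\frac{v{\left(F{\left(2 \right)} \right)}}{9564} + \frac{32861}{-5655} = 1 \cdot \frac{1}{9564} + \frac{32861}{-5655} = 1 \cdot \frac{1}{9564} + 32861 \left(- \frac{1}{5655}\right) = \frac{1}{9564} - \frac{32861}{5655} = - \frac{34919661}{6009380}$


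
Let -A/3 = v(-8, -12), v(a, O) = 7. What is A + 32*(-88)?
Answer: -2837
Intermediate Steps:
A = -21 (A = -3*7 = -21)
A + 32*(-88) = -21 + 32*(-88) = -21 - 2816 = -2837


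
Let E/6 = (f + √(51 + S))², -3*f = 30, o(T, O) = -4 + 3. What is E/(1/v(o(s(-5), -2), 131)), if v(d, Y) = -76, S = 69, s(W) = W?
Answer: -100320 + 18240*√30 ≈ -415.41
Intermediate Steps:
o(T, O) = -1
f = -10 (f = -⅓*30 = -10)
E = 6*(-10 + 2*√30)² (E = 6*(-10 + √(51 + 69))² = 6*(-10 + √120)² = 6*(-10 + 2*√30)² ≈ 5.4659)
E/(1/v(o(s(-5), -2), 131)) = (1320 - 240*√30)/(1/(-76)) = (1320 - 240*√30)/(-1/76) = (1320 - 240*√30)*(-76) = -100320 + 18240*√30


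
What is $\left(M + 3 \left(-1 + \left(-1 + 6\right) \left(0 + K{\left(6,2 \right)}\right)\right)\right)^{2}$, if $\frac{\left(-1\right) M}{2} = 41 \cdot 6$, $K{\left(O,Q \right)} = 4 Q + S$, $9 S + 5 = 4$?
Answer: $\frac{1276900}{9} \approx 1.4188 \cdot 10^{5}$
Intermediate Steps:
$S = - \frac{1}{9}$ ($S = - \frac{5}{9} + \frac{1}{9} \cdot 4 = - \frac{5}{9} + \frac{4}{9} = - \frac{1}{9} \approx -0.11111$)
$K{\left(O,Q \right)} = - \frac{1}{9} + 4 Q$ ($K{\left(O,Q \right)} = 4 Q - \frac{1}{9} = - \frac{1}{9} + 4 Q$)
$M = -492$ ($M = - 2 \cdot 41 \cdot 6 = \left(-2\right) 246 = -492$)
$\left(M + 3 \left(-1 + \left(-1 + 6\right) \left(0 + K{\left(6,2 \right)}\right)\right)\right)^{2} = \left(-492 + 3 \left(-1 + \left(-1 + 6\right) \left(0 + \left(- \frac{1}{9} + 4 \cdot 2\right)\right)\right)\right)^{2} = \left(-492 + 3 \left(-1 + 5 \left(0 + \left(- \frac{1}{9} + 8\right)\right)\right)\right)^{2} = \left(-492 + 3 \left(-1 + 5 \left(0 + \frac{71}{9}\right)\right)\right)^{2} = \left(-492 + 3 \left(-1 + 5 \cdot \frac{71}{9}\right)\right)^{2} = \left(-492 + 3 \left(-1 + \frac{355}{9}\right)\right)^{2} = \left(-492 + 3 \cdot \frac{346}{9}\right)^{2} = \left(-492 + \frac{346}{3}\right)^{2} = \left(- \frac{1130}{3}\right)^{2} = \frac{1276900}{9}$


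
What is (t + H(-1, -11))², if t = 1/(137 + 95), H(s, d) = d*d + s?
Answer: 775121281/53824 ≈ 14401.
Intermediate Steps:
H(s, d) = s + d² (H(s, d) = d² + s = s + d²)
t = 1/232 ≈ 0.0043103
(t + H(-1, -11))² = (1/232 + (-1 + (-11)²))² = (1/232 + (-1 + 121))² = (1/232 + 120)² = (27841/232)² = 775121281/53824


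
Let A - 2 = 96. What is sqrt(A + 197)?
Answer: sqrt(295) ≈ 17.176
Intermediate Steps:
A = 98 (A = 2 + 96 = 98)
sqrt(A + 197) = sqrt(98 + 197) = sqrt(295)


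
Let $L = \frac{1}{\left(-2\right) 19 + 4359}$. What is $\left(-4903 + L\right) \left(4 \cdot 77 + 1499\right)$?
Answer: $- \frac{38282852634}{4321} \approx -8.8597 \cdot 10^{6}$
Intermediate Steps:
$L = \frac{1}{4321}$ ($L = \frac{1}{-38 + 4359} = \frac{1}{4321} \approx 0.00023143$)
$\left(-4903 + L\right) \left(4 \cdot 77 + 1499\right) = \left(-4903 + \frac{1}{4321}\right) \left(4 \cdot 77 + 1499\right) = - \frac{21185862 \left(308 + 1499\right)}{4321} = \left(- \frac{21185862}{4321}\right) 1807 = - \frac{38282852634}{4321}$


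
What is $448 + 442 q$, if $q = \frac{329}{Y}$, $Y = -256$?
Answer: $- \frac{15365}{128} \approx -120.04$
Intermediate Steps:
$q = - \frac{329}{256}$ ($q = \frac{329}{-256} = 329 \left(- \frac{1}{256}\right) = - \frac{329}{256} \approx -1.2852$)
$448 + 442 q = 448 + 442 \left(- \frac{329}{256}\right) = 448 - \frac{72709}{128} = - \frac{15365}{128}$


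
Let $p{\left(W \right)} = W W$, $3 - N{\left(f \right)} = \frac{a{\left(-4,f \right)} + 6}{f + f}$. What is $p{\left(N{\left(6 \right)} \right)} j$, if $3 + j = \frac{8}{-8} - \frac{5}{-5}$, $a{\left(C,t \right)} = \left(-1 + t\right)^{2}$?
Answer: $- \frac{25}{48} \approx -0.52083$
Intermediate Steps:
$N{\left(f \right)} = 3 - \frac{6 + \left(-1 + f\right)^{2}}{2 f}$ ($N{\left(f \right)} = 3 - \frac{\left(-1 + f\right)^{2} + 6}{f + f} = 3 - \frac{6 + \left(-1 + f\right)^{2}}{2 f}$)
$p{\left(W \right)} = W^{2}$
$j = -3$ ($j = -3 + \left(\frac{8}{-8} - \frac{5}{-5}\right) = -3 + \left(8 \left(- \frac{1}{8}\right) - -1\right) = -3 + \left(-1 + 1\right) = -3 + 0 = -3$)
$p{\left(N{\left(6 \right)} \right)} j = \left(4 - \frac{7}{2 \cdot 6} - 3\right)^{2} \left(-3\right) = \left(4 - \frac{7}{12} - 3\right)^{2} \left(-3\right) = \left(\frac{5}{12}\right)^{2} \left(-3\right) = \frac{25}{144} \left(-3\right) = - \frac{25}{48}$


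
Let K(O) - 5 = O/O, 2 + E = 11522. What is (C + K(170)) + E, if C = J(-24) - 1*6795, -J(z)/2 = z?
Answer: 4779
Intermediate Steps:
E = 11520 (E = -2 + 11522 = 11520)
J(z) = -2*z
C = -6747 (C = -2*(-24) - 1*6795 = 48 - 6795 = -6747)
K(O) = 6 (K(O) = 5 + O/O = 5 + 1 = 6)
(C + K(170)) + E = (-6747 + 6) + 11520 = -6741 + 11520 = 4779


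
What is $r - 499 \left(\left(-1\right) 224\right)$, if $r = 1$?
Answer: $111777$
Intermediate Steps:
$r - 499 \left(\left(-1\right) 224\right) = 1 - 499 \left(\left(-1\right) 224\right) = 1 - -111776 = 1 + 111776 = 111777$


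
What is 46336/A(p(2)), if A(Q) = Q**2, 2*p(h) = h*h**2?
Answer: 2896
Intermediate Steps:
p(h) = h**3/2 (p(h) = (h*h**2)/2 = h**3/2)
46336/A(p(2)) = 46336/(((1/2)*2**3)**2) = 46336/(((1/2)*8)**2) = 46336/(4**2) = 46336/16 = 46336*(1/16) = 2896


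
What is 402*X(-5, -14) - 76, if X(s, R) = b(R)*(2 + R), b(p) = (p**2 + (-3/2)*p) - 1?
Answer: -1042060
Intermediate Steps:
b(p) = -1 + p**2 - 3*p/2 (b(p) = (p**2 + (-3*1/2)*p) - 1 = (p**2 - 3*p/2) - 1 = -1 + p**2 - 3*p/2)
X(s, R) = (2 + R)*(-1 + R**2 - 3*R/2) (X(s, R) = (-1 + R**2 - 3*R/2)*(2 + R) = (2 + R)*(-1 + R**2 - 3*R/2))
402*X(-5, -14) - 76 = 402*(-2 + (-14)**3 + (1/2)*(-14)**2 - 4*(-14)) - 76 = 402*(-2 - 2744 + (1/2)*196 + 56) - 76 = 402*(-2 - 2744 + 98 + 56) - 76 = 402*(-2592) - 76 = -1041984 - 76 = -1042060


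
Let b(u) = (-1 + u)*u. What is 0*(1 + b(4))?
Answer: 0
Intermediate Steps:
b(u) = u*(-1 + u)
0*(1 + b(4)) = 0*(1 + 4*(-1 + 4)) = 0*(1 + 4*3) = 0*(1 + 12) = 0*13 = 0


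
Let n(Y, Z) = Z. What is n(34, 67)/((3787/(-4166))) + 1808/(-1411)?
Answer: -400688038/5343457 ≈ -74.987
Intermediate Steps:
n(34, 67)/((3787/(-4166))) + 1808/(-1411) = 67/((3787/(-4166))) + 1808/(-1411) = 67/((3787*(-1/4166))) + 1808*(-1/1411) = 67/(-3787/4166) - 1808/1411 = 67*(-4166/3787) - 1808/1411 = -279122/3787 - 1808/1411 = -400688038/5343457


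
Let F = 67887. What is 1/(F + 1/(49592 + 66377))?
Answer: 115969/7872787504 ≈ 1.4730e-5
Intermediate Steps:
1/(F + 1/(49592 + 66377)) = 1/(67887 + 1/(49592 + 66377)) = 1/(67887 + 1/115969) = 1/(7872787504/115969) = 115969/7872787504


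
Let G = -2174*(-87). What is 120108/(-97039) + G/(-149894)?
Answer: -18178615467/7272781933 ≈ -2.4995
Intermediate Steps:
G = 189138
120108/(-97039) + G/(-149894) = 120108/(-97039) + 189138/(-149894) = 120108*(-1/97039) + 189138*(-1/149894) = -120108/97039 - 94569/74947 = -18178615467/7272781933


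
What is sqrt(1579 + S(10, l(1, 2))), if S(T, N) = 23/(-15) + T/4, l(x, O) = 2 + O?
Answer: sqrt(1421970)/30 ≈ 39.749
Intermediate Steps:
S(T, N) = -23/15 + T/4 (S(T, N) = 23*(-1/15) + T*(1/4) = -23/15 + T/4)
sqrt(1579 + S(10, l(1, 2))) = sqrt(1579 + (-23/15 + (1/4)*10)) = sqrt(1579 + (-23/15 + 5/2)) = sqrt(1579 + 29/30) = sqrt(47399/30) = sqrt(1421970)/30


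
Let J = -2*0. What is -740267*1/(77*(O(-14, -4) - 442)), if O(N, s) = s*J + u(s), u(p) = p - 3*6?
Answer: 67297/3248 ≈ 20.720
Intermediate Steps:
J = 0
u(p) = -18 + p (u(p) = p - 18 = -18 + p)
O(N, s) = -18 + s (O(N, s) = s*0 + (-18 + s) = 0 + (-18 + s) = -18 + s)
-740267*1/(77*(O(-14, -4) - 442)) = -740267*1/(77*((-18 - 4) - 442)) = -740267*1/(77*(-22 - 442)) = -740267/((-464*77)) = -740267/(-35728) = -740267*(-1/35728) = 67297/3248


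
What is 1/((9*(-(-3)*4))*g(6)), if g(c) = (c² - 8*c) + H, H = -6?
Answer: -1/1944 ≈ -0.00051440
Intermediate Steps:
g(c) = -6 + c² - 8*c (g(c) = (c² - 8*c) - 6 = -6 + c² - 8*c)
1/((9*(-(-3)*4))*g(6)) = 1/((9*(-(-3)*4))*(-6 + 6² - 8*6)) = 1/((9*(-3*(-4)))*(-6 + 36 - 48)) = 1/((9*12)*(-18)) = 1/(108*(-18)) = 1/(-1944) = -1/1944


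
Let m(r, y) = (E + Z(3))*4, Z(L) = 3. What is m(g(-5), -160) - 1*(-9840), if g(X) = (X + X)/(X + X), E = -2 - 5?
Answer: 9824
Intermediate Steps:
E = -7
g(X) = 1 (g(X) = (2*X)/((2*X)) = (2*X)*(1/(2*X)) = 1)
m(r, y) = -16 (m(r, y) = (-7 + 3)*4 = -4*4 = -16)
m(g(-5), -160) - 1*(-9840) = -16 - 1*(-9840) = -16 + 9840 = 9824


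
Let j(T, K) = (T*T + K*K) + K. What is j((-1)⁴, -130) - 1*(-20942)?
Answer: 37713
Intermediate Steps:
j(T, K) = K + K² + T² (j(T, K) = (T² + K²) + K = (K² + T²) + K = K + K² + T²)
j((-1)⁴, -130) - 1*(-20942) = (-130 + (-130)² + ((-1)⁴)²) - 1*(-20942) = (-130 + 16900 + 1²) + 20942 = (-130 + 16900 + 1) + 20942 = 16771 + 20942 = 37713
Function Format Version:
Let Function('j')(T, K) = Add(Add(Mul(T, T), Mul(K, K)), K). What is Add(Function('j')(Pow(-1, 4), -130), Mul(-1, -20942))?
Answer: 37713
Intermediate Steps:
Function('j')(T, K) = Add(K, Pow(K, 2), Pow(T, 2)) (Function('j')(T, K) = Add(Add(Pow(T, 2), Pow(K, 2)), K) = Add(Add(Pow(K, 2), Pow(T, 2)), K) = Add(K, Pow(K, 2), Pow(T, 2)))
Add(Function('j')(Pow(-1, 4), -130), Mul(-1, -20942)) = Add(Add(-130, Pow(-130, 2), Pow(Pow(-1, 4), 2)), Mul(-1, -20942)) = Add(Add(-130, 16900, Pow(1, 2)), 20942) = Add(Add(-130, 16900, 1), 20942) = Add(16771, 20942) = 37713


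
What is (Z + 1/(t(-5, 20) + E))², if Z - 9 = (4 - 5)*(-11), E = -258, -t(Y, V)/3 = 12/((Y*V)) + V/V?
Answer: 16976787025/42458256 ≈ 399.85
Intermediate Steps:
t(Y, V) = -3 - 36/(V*Y) (t(Y, V) = -3*(12/((Y*V)) + V/V) = -3*(12/((V*Y)) + 1) = -3*(12*(1/(V*Y)) + 1) = -3*(12/(V*Y) + 1) = -3*(1 + 12/(V*Y)) = -3 - 36/(V*Y))
Z = 20 (Z = 9 + (4 - 5)*(-11) = 9 - 1*(-11) = 9 + 11 = 20)
(Z + 1/(t(-5, 20) + E))² = (20 + 1/((-3 - 36/(20*(-5))) - 258))² = (20 + 1/((-3 - 36*1/20*(-⅕)) - 258))² = (20 + 1/((-3 + 9/25) - 258))² = (20 + 1/(-66/25 - 258))² = (20 + 1/(-6516/25))² = (20 - 25/6516)² = (130295/6516)² = 16976787025/42458256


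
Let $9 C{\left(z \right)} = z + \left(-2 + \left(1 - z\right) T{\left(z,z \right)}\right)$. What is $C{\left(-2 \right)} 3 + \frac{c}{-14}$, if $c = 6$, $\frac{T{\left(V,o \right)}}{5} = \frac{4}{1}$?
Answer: $\frac{383}{21} \approx 18.238$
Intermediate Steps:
$T{\left(V,o \right)} = 20$ ($T{\left(V,o \right)} = 5 \cdot \frac{4}{1} = 5 \cdot 4 \cdot 1 = 5 \cdot 4 = 20$)
$C{\left(z \right)} = 2 - \frac{19 z}{9}$ ($C{\left(z \right)} = \frac{z + \left(-2 + \left(1 - z\right) 20\right)}{9} = \frac{z - \left(-18 + 20 z\right)}{9} = \frac{18 - 19 z}{9} = 2 - \frac{19 z}{9}$)
$C{\left(-2 \right)} 3 + \frac{c}{-14} = \left(2 - - \frac{38}{9}\right) 3 + \frac{6}{-14} = \left(2 + \frac{38}{9}\right) 3 + 6 \left(- \frac{1}{14}\right) = \frac{56}{9} \cdot 3 - \frac{3}{7} = \frac{56}{3} - \frac{3}{7} = \frac{383}{21}$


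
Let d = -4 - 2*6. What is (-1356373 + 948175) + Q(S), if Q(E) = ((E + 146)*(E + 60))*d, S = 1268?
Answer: -30452870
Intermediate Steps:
d = -16 (d = -4 - 12 = -16)
Q(E) = -16*(60 + E)*(146 + E) (Q(E) = ((E + 146)*(E + 60))*(-16) = ((146 + E)*(60 + E))*(-16) = ((60 + E)*(146 + E))*(-16) = -16*(60 + E)*(146 + E))
(-1356373 + 948175) + Q(S) = (-1356373 + 948175) + (-140160 - 3296*1268 - 16*1268²) = -408198 + (-140160 - 4179328 - 16*1607824) = -408198 + (-140160 - 4179328 - 25725184) = -408198 - 30044672 = -30452870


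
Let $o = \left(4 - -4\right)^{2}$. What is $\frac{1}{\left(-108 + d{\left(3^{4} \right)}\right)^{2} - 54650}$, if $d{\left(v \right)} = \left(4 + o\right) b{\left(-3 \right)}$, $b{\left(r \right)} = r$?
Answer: $\frac{1}{42694} \approx 2.3423 \cdot 10^{-5}$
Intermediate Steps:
$o = 64$ ($o = \left(4 + 4\right)^{2} = 8^{2} = 64$)
$d{\left(v \right)} = -204$ ($d{\left(v \right)} = \left(4 + 64\right) \left(-3\right) = 68 \left(-3\right) = -204$)
$\frac{1}{\left(-108 + d{\left(3^{4} \right)}\right)^{2} - 54650} = \frac{1}{\left(-108 - 204\right)^{2} - 54650} = \frac{1}{\left(-312\right)^{2} - 54650} = \frac{1}{97344 - 54650} = \frac{1}{42694}$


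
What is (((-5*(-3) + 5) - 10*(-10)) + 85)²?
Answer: 42025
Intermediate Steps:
(((-5*(-3) + 5) - 10*(-10)) + 85)² = (((15 + 5) + 100) + 85)² = ((20 + 100) + 85)² = (120 + 85)² = 205² = 42025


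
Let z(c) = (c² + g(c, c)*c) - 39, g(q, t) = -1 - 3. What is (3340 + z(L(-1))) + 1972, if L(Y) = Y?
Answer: 5278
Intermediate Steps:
g(q, t) = -4
z(c) = -39 + c² - 4*c (z(c) = (c² - 4*c) - 39 = -39 + c² - 4*c)
(3340 + z(L(-1))) + 1972 = (3340 + (-39 + (-1)² - 4*(-1))) + 1972 = (3340 + (-39 + 1 + 4)) + 1972 = (3340 - 34) + 1972 = 3306 + 1972 = 5278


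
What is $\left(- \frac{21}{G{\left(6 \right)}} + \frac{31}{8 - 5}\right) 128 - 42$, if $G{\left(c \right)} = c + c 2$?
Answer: $\frac{3394}{3} \approx 1131.3$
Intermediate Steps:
$G{\left(c \right)} = 3 c$ ($G{\left(c \right)} = c + 2 c = 3 c$)
$\left(- \frac{21}{G{\left(6 \right)}} + \frac{31}{8 - 5}\right) 128 - 42 = \left(- \frac{21}{3 \cdot 6} + \frac{31}{8 - 5}\right) 128 - 42 = \left(- \frac{21}{18} + \frac{31}{3}\right) 128 - 42 = \left(\left(-21\right) \frac{1}{18} + 31 \cdot \frac{1}{3}\right) 128 - 42 = \left(- \frac{7}{6} + \frac{31}{3}\right) 128 - 42 = \frac{55}{6} \cdot 128 - 42 = \frac{3520}{3} - 42 = \frac{3394}{3}$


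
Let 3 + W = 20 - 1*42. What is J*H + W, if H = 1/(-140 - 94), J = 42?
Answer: -982/39 ≈ -25.179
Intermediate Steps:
W = -25 (W = -3 + (20 - 1*42) = -3 + (20 - 42) = -3 - 22 = -25)
H = -1/234 (H = 1/(-234) = -1/234 ≈ -0.0042735)
J*H + W = 42*(-1/234) - 25 = -7/39 - 25 = -982/39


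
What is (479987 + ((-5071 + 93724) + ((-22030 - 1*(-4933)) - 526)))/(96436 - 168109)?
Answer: -551017/71673 ≈ -7.6879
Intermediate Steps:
(479987 + ((-5071 + 93724) + ((-22030 - 1*(-4933)) - 526)))/(96436 - 168109) = (479987 + (88653 + ((-22030 + 4933) - 526)))/(-71673) = (479987 + (88653 + (-17097 - 526)))*(-1/71673) = (479987 + (88653 - 17623))*(-1/71673) = (479987 + 71030)*(-1/71673) = 551017*(-1/71673) = -551017/71673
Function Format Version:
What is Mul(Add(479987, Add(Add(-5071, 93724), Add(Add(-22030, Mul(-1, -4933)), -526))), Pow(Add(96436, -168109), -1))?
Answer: Rational(-551017, 71673) ≈ -7.6879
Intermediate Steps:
Mul(Add(479987, Add(Add(-5071, 93724), Add(Add(-22030, Mul(-1, -4933)), -526))), Pow(Add(96436, -168109), -1)) = Mul(Add(479987, Add(88653, Add(Add(-22030, 4933), -526))), Pow(-71673, -1)) = Mul(Add(479987, Add(88653, Add(-17097, -526))), Rational(-1, 71673)) = Mul(Add(479987, Add(88653, -17623)), Rational(-1, 71673)) = Mul(Add(479987, 71030), Rational(-1, 71673)) = Mul(551017, Rational(-1, 71673)) = Rational(-551017, 71673)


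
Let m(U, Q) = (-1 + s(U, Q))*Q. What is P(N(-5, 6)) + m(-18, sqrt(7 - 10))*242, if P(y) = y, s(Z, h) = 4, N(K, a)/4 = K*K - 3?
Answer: 88 + 726*I*sqrt(3) ≈ 88.0 + 1257.5*I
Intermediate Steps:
N(K, a) = -12 + 4*K**2 (N(K, a) = 4*(K*K - 3) = 4*(K**2 - 3) = 4*(-3 + K**2) = -12 + 4*K**2)
m(U, Q) = 3*Q (m(U, Q) = (-1 + 4)*Q = 3*Q)
P(N(-5, 6)) + m(-18, sqrt(7 - 10))*242 = (-12 + 4*(-5)**2) + (3*sqrt(7 - 10))*242 = (-12 + 4*25) + (3*sqrt(-3))*242 = (-12 + 100) + (3*(I*sqrt(3)))*242 = 88 + (3*I*sqrt(3))*242 = 88 + 726*I*sqrt(3)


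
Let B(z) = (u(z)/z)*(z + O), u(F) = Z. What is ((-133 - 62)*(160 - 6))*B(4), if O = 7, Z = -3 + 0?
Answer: 495495/2 ≈ 2.4775e+5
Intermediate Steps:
Z = -3
u(F) = -3
B(z) = -3*(7 + z)/z (B(z) = (-3/z)*(z + 7) = (-3/z)*(7 + z) = -3*(7 + z)/z)
((-133 - 62)*(160 - 6))*B(4) = ((-133 - 62)*(160 - 6))*(-3 - 21/4) = (-195*154)*(-3 - 21*1/4) = -30030*(-3 - 21/4) = -30030*(-33/4) = 495495/2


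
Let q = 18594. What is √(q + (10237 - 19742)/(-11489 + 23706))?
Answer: √2775133002281/12217 ≈ 136.36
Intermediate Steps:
√(q + (10237 - 19742)/(-11489 + 23706)) = √(18594 + (10237 - 19742)/(-11489 + 23706)) = √(18594 - 9505/12217) = √(227153393/12217) = √2775133002281/12217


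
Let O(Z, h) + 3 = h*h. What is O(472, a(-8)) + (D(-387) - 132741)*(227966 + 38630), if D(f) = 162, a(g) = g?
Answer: -35345031023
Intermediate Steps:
O(Z, h) = -3 + h**2 (O(Z, h) = -3 + h*h = -3 + h**2)
O(472, a(-8)) + (D(-387) - 132741)*(227966 + 38630) = (-3 + (-8)**2) + (162 - 132741)*(227966 + 38630) = (-3 + 64) - 132579*266596 = 61 - 35345031084 = -35345031023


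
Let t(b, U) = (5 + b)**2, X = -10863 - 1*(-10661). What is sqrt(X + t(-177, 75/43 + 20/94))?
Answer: sqrt(29382) ≈ 171.41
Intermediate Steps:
X = -202 (X = -10863 + 10661 = -202)
sqrt(X + t(-177, 75/43 + 20/94)) = sqrt(-202 + (5 - 177)**2) = sqrt(-202 + (-172)**2) = sqrt(-202 + 29584) = sqrt(29382)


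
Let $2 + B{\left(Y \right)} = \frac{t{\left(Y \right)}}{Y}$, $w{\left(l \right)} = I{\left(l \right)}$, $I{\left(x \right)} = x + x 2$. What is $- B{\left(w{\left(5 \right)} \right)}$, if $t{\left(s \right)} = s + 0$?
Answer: $1$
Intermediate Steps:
$I{\left(x \right)} = 3 x$ ($I{\left(x \right)} = x + 2 x = 3 x$)
$t{\left(s \right)} = s$
$w{\left(l \right)} = 3 l$
$B{\left(Y \right)} = -1$ ($B{\left(Y \right)} = -2 + \frac{Y}{Y} = -2 + 1 = -1$)
$- B{\left(w{\left(5 \right)} \right)} = \left(-1\right) \left(-1\right) = 1$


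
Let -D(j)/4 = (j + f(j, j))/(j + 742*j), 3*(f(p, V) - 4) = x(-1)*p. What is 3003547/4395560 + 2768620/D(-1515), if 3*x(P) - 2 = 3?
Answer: -5137008423607749137/15511931240 ≈ -3.3117e+8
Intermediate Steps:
x(P) = 5/3 (x(P) = ⅔ + (⅓)*3 = ⅔ + 1 = 5/3)
f(p, V) = 4 + 5*p/9 (f(p, V) = 4 + (5*p/3)/3 = 4 + 5*p/9)
D(j) = -4*(4 + 14*j/9)/(743*j) (D(j) = -4*(j + (4 + 5*j/9))/(j + 742*j) = -4*(4 + 14*j/9)/(743*j))
3003547/4395560 + 2768620/D(-1515) = 3003547/4395560 + 2768620/(((8/6687)*(-18 - 7*(-1515))/(-1515))) = 3003547*(1/4395560) + 2768620/(((8/6687)*(-1/1515)*(-18 + 10605))) = 3003547/4395560 + 2768620/(((8/6687)*(-1/1515)*10587)) = 3003547/4395560 + 2768620/(-28232/3376935) = 3003547/4395560 + 2768620*(-3376935/28232) = 3003547/4395560 - 2337362444925/7058 = -5137008423607749137/15511931240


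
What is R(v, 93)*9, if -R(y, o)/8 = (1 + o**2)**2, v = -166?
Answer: -5387220000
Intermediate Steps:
R(y, o) = -8*(1 + o**2)**2
R(v, 93)*9 = -8*(1 + 93**2)**2*9 = -8*(1 + 8649)**2*9 = -8*8650**2*9 = -8*74822500*9 = -598580000*9 = -5387220000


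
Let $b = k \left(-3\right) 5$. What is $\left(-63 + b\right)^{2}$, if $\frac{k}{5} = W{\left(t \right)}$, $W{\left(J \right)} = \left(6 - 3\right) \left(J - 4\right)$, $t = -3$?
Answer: $2286144$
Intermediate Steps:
$W{\left(J \right)} = -12 + 3 J$ ($W{\left(J \right)} = 3 \left(-4 + J\right) = -12 + 3 J$)
$k = -105$ ($k = 5 \left(-12 + 3 \left(-3\right)\right) = 5 \left(-12 - 9\right) = 5 \left(-21\right) = -105$)
$b = 1575$ ($b = \left(-105\right) \left(-3\right) 5 = 315 \cdot 5 = 1575$)
$\left(-63 + b\right)^{2} = \left(-63 + 1575\right)^{2} = 1512^{2} = 2286144$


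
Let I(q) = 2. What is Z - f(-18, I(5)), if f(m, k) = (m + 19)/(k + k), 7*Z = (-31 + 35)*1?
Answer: 9/28 ≈ 0.32143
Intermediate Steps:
Z = 4/7 (Z = ((-31 + 35)*1)/7 = (4*1)/7 = (⅐)*4 = 4/7 ≈ 0.57143)
f(m, k) = (19 + m)/(2*k) (f(m, k) = (19 + m)/((2*k)) = (19 + m)*(1/(2*k)) = (19 + m)/(2*k))
Z - f(-18, I(5)) = 4/7 - (19 - 18)/(2*2) = 4/7 - 1/(2*2) = 4/7 - 1*¼ = 4/7 - ¼ = 9/28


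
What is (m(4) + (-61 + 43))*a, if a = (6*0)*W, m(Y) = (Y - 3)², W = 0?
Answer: 0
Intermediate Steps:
m(Y) = (-3 + Y)²
a = 0 (a = (6*0)*0 = 0*0 = 0)
(m(4) + (-61 + 43))*a = ((-3 + 4)² + (-61 + 43))*0 = (1² - 18)*0 = (1 - 18)*0 = -17*0 = 0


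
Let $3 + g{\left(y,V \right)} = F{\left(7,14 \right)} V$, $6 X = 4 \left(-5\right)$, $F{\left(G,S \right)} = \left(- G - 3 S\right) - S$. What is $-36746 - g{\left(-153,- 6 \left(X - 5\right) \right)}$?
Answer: $-33593$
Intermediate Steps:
$F{\left(G,S \right)} = - G - 4 S$
$X = - \frac{10}{3}$ ($X = \frac{4 \left(-5\right)}{6} = \frac{1}{6} \left(-20\right) = - \frac{10}{3} \approx -3.3333$)
$g{\left(y,V \right)} = -3 - 63 V$ ($g{\left(y,V \right)} = -3 + \left(\left(-1\right) 7 - 56\right) V = -3 + \left(-7 - 56\right) V = -3 - 63 V$)
$-36746 - g{\left(-153,- 6 \left(X - 5\right) \right)} = -36746 - \left(-3 - 63 \left(- 6 \left(- \frac{10}{3} - 5\right)\right)\right) = -36746 - \left(-3 - 63 \left(\left(-6\right) \left(- \frac{25}{3}\right)\right)\right) = -36746 - \left(-3 - 3150\right) = -36746 - -3153 = -36746 + 3153 = -33593$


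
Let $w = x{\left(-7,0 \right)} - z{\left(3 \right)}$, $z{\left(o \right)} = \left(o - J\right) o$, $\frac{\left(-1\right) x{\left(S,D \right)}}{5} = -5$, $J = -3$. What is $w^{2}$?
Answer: $49$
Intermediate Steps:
$x{\left(S,D \right)} = 25$ ($x{\left(S,D \right)} = \left(-5\right) \left(-5\right) = 25$)
$z{\left(o \right)} = o \left(3 + o\right)$ ($z{\left(o \right)} = \left(o - -3\right) o = \left(o + 3\right) o = \left(3 + o\right) o = o \left(3 + o\right)$)
$w = 7$ ($w = 25 - 3 \left(3 + 3\right) = 25 - 3 \cdot 6 = 25 - 18 = 7$)
$w^{2} = 7^{2} = 49$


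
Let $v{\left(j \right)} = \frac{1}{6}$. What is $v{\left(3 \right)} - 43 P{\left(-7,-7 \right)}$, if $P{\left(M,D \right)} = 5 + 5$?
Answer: $- \frac{2579}{6} \approx -429.83$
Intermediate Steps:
$P{\left(M,D \right)} = 10$
$v{\left(j \right)} = \frac{1}{6}$
$v{\left(3 \right)} - 43 P{\left(-7,-7 \right)} = \frac{1}{6} - 430 = - \frac{2579}{6}$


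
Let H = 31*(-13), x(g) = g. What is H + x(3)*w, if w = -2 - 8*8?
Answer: -601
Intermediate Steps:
w = -66 (w = -2 - 64 = -66)
H = -403
H + x(3)*w = -403 + 3*(-66) = -403 - 198 = -601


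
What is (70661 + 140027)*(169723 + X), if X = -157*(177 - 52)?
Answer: 31623847424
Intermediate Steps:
X = -19625 (X = -157*125 = -19625)
(70661 + 140027)*(169723 + X) = (70661 + 140027)*(169723 - 19625) = 210688*150098 = 31623847424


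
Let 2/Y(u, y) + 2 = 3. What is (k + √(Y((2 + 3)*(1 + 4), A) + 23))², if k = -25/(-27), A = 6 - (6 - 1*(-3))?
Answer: 25600/729 ≈ 35.117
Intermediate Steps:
A = -3 (A = 6 - (6 + 3) = 6 - 1*9 = 6 - 9 = -3)
Y(u, y) = 2 (Y(u, y) = 2/(-2 + 3) = 2/1 = 2*1 = 2)
k = 25/27 (k = -25*(-1/27) = 25/27 ≈ 0.92593)
(k + √(Y((2 + 3)*(1 + 4), A) + 23))² = (25/27 + √(2 + 23))² = (25/27 + √25)² = (25/27 + 5)² = (160/27)² = 25600/729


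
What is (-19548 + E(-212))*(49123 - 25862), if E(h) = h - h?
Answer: -454706028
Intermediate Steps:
E(h) = 0
(-19548 + E(-212))*(49123 - 25862) = (-19548 + 0)*(49123 - 25862) = -19548*23261 = -454706028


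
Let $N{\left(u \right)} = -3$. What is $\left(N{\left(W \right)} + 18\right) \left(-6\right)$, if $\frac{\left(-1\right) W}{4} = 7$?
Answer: $-90$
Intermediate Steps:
$W = -28$ ($W = \left(-4\right) 7 = -28$)
$\left(N{\left(W \right)} + 18\right) \left(-6\right) = \left(-3 + 18\right) \left(-6\right) = 15 \left(-6\right) = -90$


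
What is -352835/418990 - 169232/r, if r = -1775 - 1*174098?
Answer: 1770473145/14737805654 ≈ 0.12013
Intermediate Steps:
r = -175873 (r = -1775 - 174098 = -175873)
-352835/418990 - 169232/r = -352835/418990 - 169232/(-175873) = -352835*1/418990 - 169232*(-1/175873) = -70567/83798 + 169232/175873 = 1770473145/14737805654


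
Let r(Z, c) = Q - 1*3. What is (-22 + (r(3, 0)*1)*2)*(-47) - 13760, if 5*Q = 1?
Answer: -62314/5 ≈ -12463.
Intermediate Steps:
Q = 1/5 (Q = (1/5)*1 = 1/5 ≈ 0.20000)
r(Z, c) = -14/5 (r(Z, c) = 1/5 - 1*3 = 1/5 - 3 = -14/5)
(-22 + (r(3, 0)*1)*2)*(-47) - 13760 = (-22 - 14/5*1*2)*(-47) - 13760 = (-22 - 14/5*2)*(-47) - 13760 = (-22 - 28/5)*(-47) - 13760 = -138/5*(-47) - 13760 = 6486/5 - 13760 = -62314/5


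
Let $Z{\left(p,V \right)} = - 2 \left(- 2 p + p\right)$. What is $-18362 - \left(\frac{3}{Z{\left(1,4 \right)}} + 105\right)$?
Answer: $- \frac{36937}{2} \approx -18469.0$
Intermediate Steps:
$Z{\left(p,V \right)} = 2 p$ ($Z{\left(p,V \right)} = - 2 \left(- p\right) = 2 p$)
$-18362 - \left(\frac{3}{Z{\left(1,4 \right)}} + 105\right) = -18362 - \left(\frac{3}{2 \cdot 1} + 105\right) = -18362 - \left(\frac{3}{2} + 105\right) = -18362 - \frac{213}{2} = - \frac{36937}{2}$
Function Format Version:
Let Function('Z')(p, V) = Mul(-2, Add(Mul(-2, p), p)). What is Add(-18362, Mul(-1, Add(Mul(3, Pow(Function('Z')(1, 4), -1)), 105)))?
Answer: Rational(-36937, 2) ≈ -18469.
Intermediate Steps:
Function('Z')(p, V) = Mul(2, p) (Function('Z')(p, V) = Mul(-2, Mul(-1, p)) = Mul(2, p))
Add(-18362, Mul(-1, Add(Mul(3, Pow(Function('Z')(1, 4), -1)), 105))) = Add(-18362, Mul(-1, Add(Mul(3, Pow(Mul(2, 1), -1)), 105))) = Add(-18362, Mul(-1, Add(Mul(3, Pow(2, -1)), 105))) = Add(-18362, Mul(-1, Add(Mul(3, Rational(1, 2)), 105))) = Add(-18362, Mul(-1, Add(Rational(3, 2), 105))) = Add(-18362, Mul(-1, Rational(213, 2))) = Add(-18362, Rational(-213, 2)) = Rational(-36937, 2)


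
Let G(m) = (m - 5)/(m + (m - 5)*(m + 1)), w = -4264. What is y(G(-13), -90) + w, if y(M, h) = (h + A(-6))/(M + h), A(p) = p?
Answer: -1624178/381 ≈ -4262.9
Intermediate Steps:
G(m) = (-5 + m)/(m + (1 + m)*(-5 + m)) (G(m) = (-5 + m)/(m + (-5 + m)*(1 + m)) = (-5 + m)/(m + (1 + m)*(-5 + m)))
y(M, h) = (-6 + h)/(M + h) (y(M, h) = (h - 6)/(M + h) = (-6 + h)/(M + h))
y(G(-13), -90) + w = (-6 - 90)/((5 - 1*(-13))/(5 - 1*(-13)² + 3*(-13)) - 90) - 4264 = -96/((5 + 13)/(5 - 1*169 - 39) - 90) - 4264 = -96/(18/(5 - 169 - 39) - 90) - 4264 = -96/(18/(-203) - 90) - 4264 = -96/(-1/203*18 - 90) - 4264 = -96/(-18/203 - 90) - 4264 = -96/(-18288/203) - 4264 = -203/18288*(-96) - 4264 = 406/381 - 4264 = -1624178/381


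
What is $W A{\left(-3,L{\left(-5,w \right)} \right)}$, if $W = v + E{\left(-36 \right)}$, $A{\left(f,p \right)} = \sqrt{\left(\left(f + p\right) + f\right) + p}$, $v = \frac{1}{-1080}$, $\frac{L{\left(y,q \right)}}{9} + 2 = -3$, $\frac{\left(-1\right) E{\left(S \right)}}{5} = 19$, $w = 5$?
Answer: $- \frac{102601 i \sqrt{6}}{270} \approx - 930.82 i$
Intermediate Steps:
$E{\left(S \right)} = -95$ ($E{\left(S \right)} = \left(-5\right) 19 = -95$)
$L{\left(y,q \right)} = -45$ ($L{\left(y,q \right)} = -18 + 9 \left(-3\right) = -18 - 27 = -45$)
$v = - \frac{1}{1080} \approx -0.00092593$
$A{\left(f,p \right)} = \sqrt{2 f + 2 p}$ ($A{\left(f,p \right)} = \sqrt{\left(p + 2 f\right) + p} = \sqrt{2 f + 2 p}$)
$W = - \frac{102601}{1080}$ ($W = - \frac{1}{1080} - 95 = - \frac{102601}{1080} \approx -95.001$)
$W A{\left(-3,L{\left(-5,w \right)} \right)} = - \frac{102601 \sqrt{2 \left(-3\right) + 2 \left(-45\right)}}{1080} = - \frac{102601 \sqrt{-6 - 90}}{1080} = - \frac{102601 \sqrt{-96}}{1080} = - \frac{102601 \cdot 4 i \sqrt{6}}{1080} = - \frac{102601 i \sqrt{6}}{270}$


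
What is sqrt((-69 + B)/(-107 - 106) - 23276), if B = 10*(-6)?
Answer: 3*I*sqrt(13036807)/71 ≈ 152.56*I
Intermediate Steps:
B = -60
sqrt((-69 + B)/(-107 - 106) - 23276) = sqrt((-69 - 60)/(-107 - 106) - 23276) = sqrt(-129/(-213) - 23276) = sqrt(-1/213*(-129) - 23276) = sqrt(43/71 - 23276) = sqrt(-1652553/71) = 3*I*sqrt(13036807)/71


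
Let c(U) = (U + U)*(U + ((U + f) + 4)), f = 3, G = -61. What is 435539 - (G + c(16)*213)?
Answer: 169776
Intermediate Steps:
c(U) = 2*U*(7 + 2*U) (c(U) = (U + U)*(U + ((U + 3) + 4)) = (2*U)*(U + ((3 + U) + 4)) = (2*U)*(U + (7 + U)) = (2*U)*(7 + 2*U) = 2*U*(7 + 2*U))
435539 - (G + c(16)*213) = 435539 - (-61 + (2*16*(7 + 2*16))*213) = 435539 - (-61 + (2*16*(7 + 32))*213) = 435539 - (-61 + (2*16*39)*213) = 435539 - (-61 + 1248*213) = 435539 - (-61 + 265824) = 435539 - 1*265763 = 435539 - 265763 = 169776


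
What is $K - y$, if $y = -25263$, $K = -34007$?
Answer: $-8744$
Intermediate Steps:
$K - y = -34007 - -25263 = -34007 + 25263 = -8744$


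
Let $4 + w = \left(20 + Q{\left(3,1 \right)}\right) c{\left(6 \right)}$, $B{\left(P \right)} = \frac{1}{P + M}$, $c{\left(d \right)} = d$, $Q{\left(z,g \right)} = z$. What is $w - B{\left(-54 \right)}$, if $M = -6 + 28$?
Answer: $\frac{4289}{32} \approx 134.03$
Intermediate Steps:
$M = 22$
$B{\left(P \right)} = \frac{1}{22 + P}$ ($B{\left(P \right)} = \frac{1}{P + 22} = \frac{1}{22 + P}$)
$w = 134$ ($w = -4 + \left(20 + 3\right) 6 = -4 + 23 \cdot 6 = -4 + 138 = 134$)
$w - B{\left(-54 \right)} = 134 - \frac{1}{22 - 54} = 134 - \frac{1}{-32} = 134 - - \frac{1}{32} = 134 + \frac{1}{32} = \frac{4289}{32}$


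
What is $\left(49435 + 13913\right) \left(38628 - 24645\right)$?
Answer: $885795084$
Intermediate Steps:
$\left(49435 + 13913\right) \left(38628 - 24645\right) = 63348 \cdot 13983 = 885795084$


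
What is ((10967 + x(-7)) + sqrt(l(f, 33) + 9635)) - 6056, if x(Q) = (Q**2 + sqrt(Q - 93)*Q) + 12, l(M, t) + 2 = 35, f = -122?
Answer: 4972 - 70*I + 2*sqrt(2417) ≈ 5070.3 - 70.0*I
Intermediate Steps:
l(M, t) = 33 (l(M, t) = -2 + 35 = 33)
x(Q) = 12 + Q**2 + Q*sqrt(-93 + Q) (x(Q) = (Q**2 + sqrt(-93 + Q)*Q) + 12 = (Q**2 + Q*sqrt(-93 + Q)) + 12 = 12 + Q**2 + Q*sqrt(-93 + Q))
((10967 + x(-7)) + sqrt(l(f, 33) + 9635)) - 6056 = ((10967 + (12 + (-7)**2 - 7*sqrt(-93 - 7))) + sqrt(33 + 9635)) - 6056 = ((10967 + (12 + 49 - 70*I)) + sqrt(9668)) - 6056 = ((10967 + (12 + 49 - 70*I)) + 2*sqrt(2417)) - 6056 = ((10967 + (61 - 70*I)) + 2*sqrt(2417)) - 6056 = ((11028 - 70*I) + 2*sqrt(2417)) - 6056 = (11028 - 70*I + 2*sqrt(2417)) - 6056 = 4972 - 70*I + 2*sqrt(2417)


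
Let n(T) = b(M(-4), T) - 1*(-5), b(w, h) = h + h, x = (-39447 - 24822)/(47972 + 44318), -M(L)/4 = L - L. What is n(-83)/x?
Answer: 14858690/64269 ≈ 231.20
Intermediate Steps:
M(L) = 0 (M(L) = -4*(L - L) = -4*0 = 0)
x = -64269/92290 ≈ -0.69638
b(w, h) = 2*h
n(T) = 5 + 2*T (n(T) = 2*T - 1*(-5) = 2*T + 5 = 5 + 2*T)
n(-83)/x = (5 + 2*(-83))/(-64269/92290) = (5 - 166)*(-92290/64269) = -161*(-92290/64269) = 14858690/64269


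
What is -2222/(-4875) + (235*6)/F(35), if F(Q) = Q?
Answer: 1390304/34125 ≈ 40.742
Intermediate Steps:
-2222/(-4875) + (235*6)/F(35) = -2222/(-4875) + (235*6)/35 = -2222*(-1/4875) + 1410*(1/35) = 2222/4875 + 282/7 = 1390304/34125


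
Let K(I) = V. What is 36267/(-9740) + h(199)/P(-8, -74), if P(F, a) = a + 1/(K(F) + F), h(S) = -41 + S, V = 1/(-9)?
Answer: -308581897/52703140 ≈ -5.8551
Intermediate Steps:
V = -1/9 ≈ -0.11111
K(I) = -1/9
P(F, a) = a + 1/(-1/9 + F)
36267/(-9740) + h(199)/P(-8, -74) = 36267/(-9740) + (-41 + 199)/(((9 - 1*(-74) + 9*(-8)*(-74))/(-1 + 9*(-8)))) = 36267*(-1/9740) + 158/(((9 + 74 + 5328)/(-1 - 72))) = -36267/9740 + 158/((5411/(-73))) = -36267/9740 + 158/((-1/73*5411)) = -36267/9740 + 158/(-5411/73) = -36267/9740 + 158*(-73/5411) = -36267/9740 - 11534/5411 = -308581897/52703140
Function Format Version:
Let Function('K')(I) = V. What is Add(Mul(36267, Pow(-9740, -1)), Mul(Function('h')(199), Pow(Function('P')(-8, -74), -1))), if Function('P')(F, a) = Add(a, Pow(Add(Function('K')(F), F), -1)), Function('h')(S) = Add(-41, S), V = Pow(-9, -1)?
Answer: Rational(-308581897, 52703140) ≈ -5.8551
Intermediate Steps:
V = Rational(-1, 9) ≈ -0.11111
Function('K')(I) = Rational(-1, 9)
Function('P')(F, a) = Add(a, Pow(Add(Rational(-1, 9), F), -1))
Add(Mul(36267, Pow(-9740, -1)), Mul(Function('h')(199), Pow(Function('P')(-8, -74), -1))) = Add(Mul(36267, Pow(-9740, -1)), Mul(Add(-41, 199), Pow(Mul(Pow(Add(-1, Mul(9, -8)), -1), Add(9, Mul(-1, -74), Mul(9, -8, -74))), -1))) = Add(Mul(36267, Rational(-1, 9740)), Mul(158, Pow(Mul(Pow(Add(-1, -72), -1), Add(9, 74, 5328)), -1))) = Add(Rational(-36267, 9740), Mul(158, Pow(Mul(Pow(-73, -1), 5411), -1))) = Add(Rational(-36267, 9740), Mul(158, Pow(Mul(Rational(-1, 73), 5411), -1))) = Add(Rational(-36267, 9740), Mul(158, Pow(Rational(-5411, 73), -1))) = Add(Rational(-36267, 9740), Mul(158, Rational(-73, 5411))) = Add(Rational(-36267, 9740), Rational(-11534, 5411)) = Rational(-308581897, 52703140)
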